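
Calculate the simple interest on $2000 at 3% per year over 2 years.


Use the formula I = P x R x T / 100
P x R x T = 2000 x 3 x 2 = 12000
I = 12000 / 100 = $120

$120


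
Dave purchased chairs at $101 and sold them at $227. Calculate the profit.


Selling price = $227
Cost price = $101
Profit = selling price - cost price:
Profit = $227 - $101 = $126

$126


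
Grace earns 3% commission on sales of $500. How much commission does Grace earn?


Convert rate to decimal:
3% = 0.03
Multiply by sales:
$500 x 0.03 = $15

$15


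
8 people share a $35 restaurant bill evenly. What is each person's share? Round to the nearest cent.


Total bill: $35
Number of people: 8
Each pays: $35 / 8 = $4.375 ≈ $4.38

$4.38


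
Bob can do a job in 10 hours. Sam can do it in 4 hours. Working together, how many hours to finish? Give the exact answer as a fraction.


Bob's rate: 1/10 of the job per hour
Sam's rate: 1/4 of the job per hour
Combined rate: 1/10 + 1/4 = 7/20 per hour
Time = 1 / (7/20) = 20/7 hours (≈ 2.86 hours)

20/7 hours


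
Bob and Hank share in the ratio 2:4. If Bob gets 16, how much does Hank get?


Find the multiplier:
16 / 2 = 8
Apply to Hank's share:
4 x 8 = 32

32


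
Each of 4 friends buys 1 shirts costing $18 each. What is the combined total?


Cost per person:
1 x $18 = $18
Group total:
4 x $18 = $72

$72


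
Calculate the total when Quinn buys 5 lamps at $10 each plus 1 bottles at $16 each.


Cost of lamps:
5 x $10 = $50
Cost of bottles:
1 x $16 = $16
Add both:
$50 + $16 = $66

$66


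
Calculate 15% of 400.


Convert percentage to decimal:
15% = 0.15
Multiply:
400 x 0.15 = 60

60


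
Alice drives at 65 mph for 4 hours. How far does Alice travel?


Use the formula: distance = speed x time
Speed = 65 mph, Time = 4 hours
65 x 4 = 260 miles

260 miles


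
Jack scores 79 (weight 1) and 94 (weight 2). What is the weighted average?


Weighted sum:
1 x 79 + 2 x 94 = 267
Total weight:
1 + 2 = 3
Weighted average:
267 / 3 = 89

89


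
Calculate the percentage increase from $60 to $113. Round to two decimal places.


Find the absolute change:
|113 - 60| = 53
Divide by original and multiply by 100:
53 / 60 x 100 = 88.3333...% ≈ 88.33%

88.33%


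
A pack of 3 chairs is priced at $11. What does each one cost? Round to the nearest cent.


Total cost: $11
Number of items: 3
Unit price: $11 / 3 = $3.6666... ≈ $3.67

$3.67


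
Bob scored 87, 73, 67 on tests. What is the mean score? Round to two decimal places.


Add the scores:
87 + 73 + 67 = 227
Divide by the number of tests:
227 / 3 = 75.6666... ≈ 75.67

75.67


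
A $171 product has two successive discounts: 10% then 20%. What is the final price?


First discount:
10% of $171 = $17.10
Price after first discount:
$171 - $17.10 = $153.90
Second discount:
20% of $153.90 = $30.78
Final price:
$153.90 - $30.78 = $123.12

$123.12


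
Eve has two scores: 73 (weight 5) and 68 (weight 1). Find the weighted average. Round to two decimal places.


Weighted sum:
5 x 73 + 1 x 68 = 433
Total weight:
5 + 1 = 6
Weighted average:
433 / 6 = 72.1666... ≈ 72.17

72.17


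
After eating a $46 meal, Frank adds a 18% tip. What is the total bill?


Calculate the tip:
18% of $46 = $8.28
Add tip to meal cost:
$46 + $8.28 = $54.28

$54.28


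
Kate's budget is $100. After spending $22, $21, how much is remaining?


Add up expenses:
$22 + $21 = $43
Subtract from budget:
$100 - $43 = $57

$57


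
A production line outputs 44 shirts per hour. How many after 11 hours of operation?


Production rate: 44 shirts per hour
Time: 11 hours
Total: 44 x 11 = 484 shirts

484 shirts


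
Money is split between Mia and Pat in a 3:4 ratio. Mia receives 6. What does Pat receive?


Find the multiplier:
6 / 3 = 2
Apply to Pat's share:
4 x 2 = 8

8


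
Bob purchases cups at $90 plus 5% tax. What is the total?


Calculate the tax:
5% of $90 = $4.50
Add tax to price:
$90 + $4.50 = $94.50

$94.50


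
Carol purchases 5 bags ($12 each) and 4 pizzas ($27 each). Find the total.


Cost of bags:
5 x $12 = $60
Cost of pizzas:
4 x $27 = $108
Add both:
$60 + $108 = $168

$168


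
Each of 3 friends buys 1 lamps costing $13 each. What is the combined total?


Cost per person:
1 x $13 = $13
Group total:
3 x $13 = $39

$39


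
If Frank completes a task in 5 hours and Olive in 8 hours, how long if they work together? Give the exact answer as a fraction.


Frank's rate: 1/5 of the job per hour
Olive's rate: 1/8 of the job per hour
Combined rate: 1/5 + 1/8 = 13/40 per hour
Time = 1 / (13/40) = 40/13 hours (≈ 3.08 hours)

40/13 hours


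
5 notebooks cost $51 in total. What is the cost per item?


Total cost: $51
Number of items: 5
Unit price: $51 / 5 = $10.20

$10.20


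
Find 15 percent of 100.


Convert percentage to decimal:
15% = 0.15
Multiply:
100 x 0.15 = 15

15


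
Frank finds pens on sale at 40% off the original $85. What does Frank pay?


Calculate the discount amount:
40% of $85 = $34
Subtract from original:
$85 - $34 = $51

$51


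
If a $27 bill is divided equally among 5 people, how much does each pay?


Total bill: $27
Number of people: 5
Each pays: $27 / 5 = $5.40

$5.40


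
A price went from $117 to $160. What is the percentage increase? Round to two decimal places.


Find the absolute change:
|160 - 117| = 43
Divide by original and multiply by 100:
43 / 117 x 100 = 36.7521...% ≈ 36.75%

36.75%


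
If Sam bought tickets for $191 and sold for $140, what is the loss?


Selling price = $140
Cost price = $191
Loss = cost price - selling price:
Loss = $191 - $140 = $51

$51


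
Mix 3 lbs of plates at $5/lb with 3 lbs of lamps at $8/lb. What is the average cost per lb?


Cost of plates:
3 x $5 = $15
Cost of lamps:
3 x $8 = $24
Total cost: $15 + $24 = $39
Total weight: 6 lbs
Average: $39 / 6 = $6.50/lb

$6.50/lb


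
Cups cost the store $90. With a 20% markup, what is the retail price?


Calculate the markup amount:
20% of $90 = $18
Add to cost:
$90 + $18 = $108

$108


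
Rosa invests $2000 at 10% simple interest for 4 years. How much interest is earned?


Use the formula I = P x R x T / 100
P x R x T = 2000 x 10 x 4 = 80000
I = 80000 / 100 = $800

$800


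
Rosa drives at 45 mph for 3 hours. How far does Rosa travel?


Use the formula: distance = speed x time
Speed = 45 mph, Time = 3 hours
45 x 3 = 135 miles

135 miles


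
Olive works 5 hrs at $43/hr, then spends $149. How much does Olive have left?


Calculate earnings:
5 x $43 = $215
Subtract spending:
$215 - $149 = $66

$66


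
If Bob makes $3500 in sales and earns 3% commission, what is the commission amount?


Convert rate to decimal:
3% = 0.03
Multiply by sales:
$3500 x 0.03 = $105

$105


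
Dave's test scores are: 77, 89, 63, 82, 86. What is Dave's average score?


Add the scores:
77 + 89 + 63 + 82 + 86 = 397
Divide by the number of tests:
397 / 5 = 79.4

79.4


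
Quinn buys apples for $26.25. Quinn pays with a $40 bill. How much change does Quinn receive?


Start with the amount paid:
$40
Subtract the price:
$40 - $26.25 = $13.75

$13.75


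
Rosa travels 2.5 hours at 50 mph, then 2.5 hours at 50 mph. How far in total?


Leg 1 distance:
50 x 2.5 = 125 miles
Leg 2 distance:
50 x 2.5 = 125 miles
Total distance:
125 + 125 = 250 miles

250 miles


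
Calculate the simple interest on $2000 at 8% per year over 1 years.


Use the formula I = P x R x T / 100
P x R x T = 2000 x 8 x 1 = 16000
I = 16000 / 100 = $160

$160


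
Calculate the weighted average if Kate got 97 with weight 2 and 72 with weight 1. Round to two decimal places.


Weighted sum:
2 x 97 + 1 x 72 = 266
Total weight:
2 + 1 = 3
Weighted average:
266 / 3 = 88.6666... ≈ 88.67

88.67


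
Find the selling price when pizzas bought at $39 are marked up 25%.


Calculate the markup amount:
25% of $39 = $9.75
Add to cost:
$39 + $9.75 = $48.75

$48.75


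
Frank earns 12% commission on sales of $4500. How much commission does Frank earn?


Convert rate to decimal:
12% = 0.12
Multiply by sales:
$4500 x 0.12 = $540

$540


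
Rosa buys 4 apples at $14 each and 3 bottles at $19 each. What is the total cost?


Cost of apples:
4 x $14 = $56
Cost of bottles:
3 x $19 = $57
Add both:
$56 + $57 = $113

$113


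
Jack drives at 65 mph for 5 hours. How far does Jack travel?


Use the formula: distance = speed x time
Speed = 65 mph, Time = 5 hours
65 x 5 = 325 miles

325 miles


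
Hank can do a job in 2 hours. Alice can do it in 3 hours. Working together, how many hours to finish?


Hank's rate: 1/2 of the job per hour
Alice's rate: 1/3 of the job per hour
Combined rate: 1/2 + 1/3 = 5/6 per hour
Time = 1 / (5/6) = 6/5 = 1.2 hours

1.2 hours


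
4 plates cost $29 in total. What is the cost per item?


Total cost: $29
Number of items: 4
Unit price: $29 / 4 = $7.25

$7.25


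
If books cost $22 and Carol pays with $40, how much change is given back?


Start with the amount paid:
$40
Subtract the price:
$40 - $22 = $18

$18


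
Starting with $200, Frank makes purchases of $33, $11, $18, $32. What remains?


Add up expenses:
$33 + $11 + $18 + $32 = $94
Subtract from budget:
$200 - $94 = $106

$106


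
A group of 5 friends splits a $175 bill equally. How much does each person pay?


Total bill: $175
Number of people: 5
Each pays: $175 / 5 = $35

$35


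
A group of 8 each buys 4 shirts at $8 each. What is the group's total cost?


Cost per person:
4 x $8 = $32
Group total:
8 x $32 = $256

$256


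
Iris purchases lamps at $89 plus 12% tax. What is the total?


Calculate the tax:
12% of $89 = $10.68
Add tax to price:
$89 + $10.68 = $99.68

$99.68


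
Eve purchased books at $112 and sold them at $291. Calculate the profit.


Selling price = $291
Cost price = $112
Profit = selling price - cost price:
Profit = $291 - $112 = $179

$179


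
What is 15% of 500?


Convert percentage to decimal:
15% = 0.15
Multiply:
500 x 0.15 = 75

75


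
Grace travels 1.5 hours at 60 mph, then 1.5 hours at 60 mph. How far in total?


Leg 1 distance:
60 x 1.5 = 90 miles
Leg 2 distance:
60 x 1.5 = 90 miles
Total distance:
90 + 90 = 180 miles

180 miles


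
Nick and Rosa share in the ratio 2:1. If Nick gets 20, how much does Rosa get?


Find the multiplier:
20 / 2 = 10
Apply to Rosa's share:
1 x 10 = 10

10


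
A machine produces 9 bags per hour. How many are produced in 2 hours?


Production rate: 9 bags per hour
Time: 2 hours
Total: 9 x 2 = 18 bags

18 bags


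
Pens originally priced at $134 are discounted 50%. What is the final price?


Calculate the discount amount:
50% of $134 = $67
Subtract from original:
$134 - $67 = $67

$67


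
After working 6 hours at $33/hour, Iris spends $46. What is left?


Calculate earnings:
6 x $33 = $198
Subtract spending:
$198 - $46 = $152

$152


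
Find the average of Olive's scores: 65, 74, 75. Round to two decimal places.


Add the scores:
65 + 74 + 75 = 214
Divide by the number of tests:
214 / 3 = 71.3333... ≈ 71.33

71.33


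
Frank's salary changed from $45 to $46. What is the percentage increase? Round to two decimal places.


Find the absolute change:
|46 - 45| = 1
Divide by original and multiply by 100:
1 / 45 x 100 = 2.2222...% ≈ 2.22%

2.22%


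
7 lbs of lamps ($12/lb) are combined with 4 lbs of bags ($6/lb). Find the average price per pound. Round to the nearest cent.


Cost of lamps:
7 x $12 = $84
Cost of bags:
4 x $6 = $24
Total cost: $84 + $24 = $108
Total weight: 11 lbs
Average: $108 / 11 = $9.8181... ≈ $9.82/lb

$9.82/lb


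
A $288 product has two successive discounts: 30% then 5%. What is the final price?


First discount:
30% of $288 = $86.40
Price after first discount:
$288 - $86.40 = $201.60
Second discount:
5% of $201.60 = $10.08
Final price:
$201.60 - $10.08 = $191.52

$191.52


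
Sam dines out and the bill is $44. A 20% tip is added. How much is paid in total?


Calculate the tip:
20% of $44 = $8.80
Add tip to meal cost:
$44 + $8.80 = $52.80

$52.80


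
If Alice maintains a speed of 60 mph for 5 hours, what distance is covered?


Use the formula: distance = speed x time
Speed = 60 mph, Time = 5 hours
60 x 5 = 300 miles

300 miles


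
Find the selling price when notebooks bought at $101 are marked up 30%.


Calculate the markup amount:
30% of $101 = $30.30
Add to cost:
$101 + $30.30 = $131.30

$131.30


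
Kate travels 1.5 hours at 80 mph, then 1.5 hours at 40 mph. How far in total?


Leg 1 distance:
80 x 1.5 = 120 miles
Leg 2 distance:
40 x 1.5 = 60 miles
Total distance:
120 + 60 = 180 miles

180 miles


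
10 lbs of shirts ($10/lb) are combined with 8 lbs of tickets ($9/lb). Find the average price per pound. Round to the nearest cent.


Cost of shirts:
10 x $10 = $100
Cost of tickets:
8 x $9 = $72
Total cost: $100 + $72 = $172
Total weight: 18 lbs
Average: $172 / 18 = $9.5555... ≈ $9.56/lb

$9.56/lb


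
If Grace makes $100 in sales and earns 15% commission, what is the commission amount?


Convert rate to decimal:
15% = 0.15
Multiply by sales:
$100 x 0.15 = $15

$15


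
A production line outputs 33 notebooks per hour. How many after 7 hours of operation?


Production rate: 33 notebooks per hour
Time: 7 hours
Total: 33 x 7 = 231 notebooks

231 notebooks


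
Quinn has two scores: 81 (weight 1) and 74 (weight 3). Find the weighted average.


Weighted sum:
1 x 81 + 3 x 74 = 303
Total weight:
1 + 3 = 4
Weighted average:
303 / 4 = 75.75

75.75


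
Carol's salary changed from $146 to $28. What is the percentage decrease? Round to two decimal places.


Find the absolute change:
|28 - 146| = 118
Divide by original and multiply by 100:
118 / 146 x 100 = 80.8219...% ≈ 80.82%

80.82%


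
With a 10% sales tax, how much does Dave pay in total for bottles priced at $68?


Calculate the tax:
10% of $68 = $6.80
Add tax to price:
$68 + $6.80 = $74.80

$74.80


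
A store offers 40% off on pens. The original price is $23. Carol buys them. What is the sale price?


Calculate the discount amount:
40% of $23 = $9.20
Subtract from original:
$23 - $9.20 = $13.80

$13.80


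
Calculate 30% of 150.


Convert percentage to decimal:
30% = 0.3
Multiply:
150 x 0.3 = 45

45


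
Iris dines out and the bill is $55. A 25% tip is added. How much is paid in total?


Calculate the tip:
25% of $55 = $13.75
Add tip to meal cost:
$55 + $13.75 = $68.75

$68.75


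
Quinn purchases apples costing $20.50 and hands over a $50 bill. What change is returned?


Start with the amount paid:
$50
Subtract the price:
$50 - $20.50 = $29.50

$29.50


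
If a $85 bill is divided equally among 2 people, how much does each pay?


Total bill: $85
Number of people: 2
Each pays: $85 / 2 = $42.50

$42.50


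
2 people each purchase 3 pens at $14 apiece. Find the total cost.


Cost per person:
3 x $14 = $42
Group total:
2 x $42 = $84

$84


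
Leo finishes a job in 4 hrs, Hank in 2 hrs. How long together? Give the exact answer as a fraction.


Leo's rate: 1/4 of the job per hour
Hank's rate: 1/2 of the job per hour
Combined rate: 1/4 + 1/2 = 3/4 per hour
Time = 1 / (3/4) = 4/3 hours (≈ 1.33 hours)

4/3 hours


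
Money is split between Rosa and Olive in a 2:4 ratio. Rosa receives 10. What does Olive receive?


Find the multiplier:
10 / 2 = 5
Apply to Olive's share:
4 x 5 = 20

20


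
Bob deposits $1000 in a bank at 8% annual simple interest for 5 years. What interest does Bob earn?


Use the formula I = P x R x T / 100
P x R x T = 1000 x 8 x 5 = 40000
I = 40000 / 100 = $400

$400


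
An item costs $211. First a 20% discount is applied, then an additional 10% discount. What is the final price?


First discount:
20% of $211 = $42.20
Price after first discount:
$211 - $42.20 = $168.80
Second discount:
10% of $168.80 = $16.88
Final price:
$168.80 - $16.88 = $151.92

$151.92


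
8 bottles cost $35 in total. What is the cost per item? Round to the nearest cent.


Total cost: $35
Number of items: 8
Unit price: $35 / 8 = $4.375 ≈ $4.38

$4.38


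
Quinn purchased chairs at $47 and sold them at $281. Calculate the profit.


Selling price = $281
Cost price = $47
Profit = selling price - cost price:
Profit = $281 - $47 = $234

$234


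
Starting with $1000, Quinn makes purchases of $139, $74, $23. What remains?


Add up expenses:
$139 + $74 + $23 = $236
Subtract from budget:
$1000 - $236 = $764

$764


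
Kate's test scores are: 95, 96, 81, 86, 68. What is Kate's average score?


Add the scores:
95 + 96 + 81 + 86 + 68 = 426
Divide by the number of tests:
426 / 5 = 85.2

85.2


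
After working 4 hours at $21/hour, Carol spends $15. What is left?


Calculate earnings:
4 x $21 = $84
Subtract spending:
$84 - $15 = $69

$69


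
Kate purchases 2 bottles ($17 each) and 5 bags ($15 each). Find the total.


Cost of bottles:
2 x $17 = $34
Cost of bags:
5 x $15 = $75
Add both:
$34 + $75 = $109

$109


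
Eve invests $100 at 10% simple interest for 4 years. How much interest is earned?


Use the formula I = P x R x T / 100
P x R x T = 100 x 10 x 4 = 4000
I = 4000 / 100 = $40

$40


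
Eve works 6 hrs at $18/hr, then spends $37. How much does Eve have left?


Calculate earnings:
6 x $18 = $108
Subtract spending:
$108 - $37 = $71

$71


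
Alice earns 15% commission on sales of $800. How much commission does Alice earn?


Convert rate to decimal:
15% = 0.15
Multiply by sales:
$800 x 0.15 = $120

$120


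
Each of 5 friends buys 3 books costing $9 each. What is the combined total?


Cost per person:
3 x $9 = $27
Group total:
5 x $27 = $135

$135


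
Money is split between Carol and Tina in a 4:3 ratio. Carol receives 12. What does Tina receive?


Find the multiplier:
12 / 4 = 3
Apply to Tina's share:
3 x 3 = 9

9


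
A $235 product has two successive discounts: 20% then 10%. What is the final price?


First discount:
20% of $235 = $47
Price after first discount:
$235 - $47 = $188
Second discount:
10% of $188 = $18.80
Final price:
$188 - $18.80 = $169.20

$169.20


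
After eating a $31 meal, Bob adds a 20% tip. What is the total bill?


Calculate the tip:
20% of $31 = $6.20
Add tip to meal cost:
$31 + $6.20 = $37.20

$37.20


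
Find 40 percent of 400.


Convert percentage to decimal:
40% = 0.4
Multiply:
400 x 0.4 = 160

160


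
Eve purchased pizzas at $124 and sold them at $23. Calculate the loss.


Selling price = $23
Cost price = $124
Loss = cost price - selling price:
Loss = $124 - $23 = $101

$101


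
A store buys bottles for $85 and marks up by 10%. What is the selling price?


Calculate the markup amount:
10% of $85 = $8.50
Add to cost:
$85 + $8.50 = $93.50

$93.50


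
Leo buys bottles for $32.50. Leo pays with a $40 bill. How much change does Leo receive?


Start with the amount paid:
$40
Subtract the price:
$40 - $32.50 = $7.50

$7.50


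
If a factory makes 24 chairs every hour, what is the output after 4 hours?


Production rate: 24 chairs per hour
Time: 4 hours
Total: 24 x 4 = 96 chairs

96 chairs


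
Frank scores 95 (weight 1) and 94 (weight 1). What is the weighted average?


Weighted sum:
1 x 95 + 1 x 94 = 189
Total weight:
1 + 1 = 2
Weighted average:
189 / 2 = 94.5

94.5


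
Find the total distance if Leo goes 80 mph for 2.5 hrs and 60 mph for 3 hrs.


Leg 1 distance:
80 x 2.5 = 200 miles
Leg 2 distance:
60 x 3 = 180 miles
Total distance:
200 + 180 = 380 miles

380 miles


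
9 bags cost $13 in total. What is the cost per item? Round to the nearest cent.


Total cost: $13
Number of items: 9
Unit price: $13 / 9 = $1.4444... ≈ $1.44

$1.44


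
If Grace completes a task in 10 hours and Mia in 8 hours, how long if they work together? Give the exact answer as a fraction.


Grace's rate: 1/10 of the job per hour
Mia's rate: 1/8 of the job per hour
Combined rate: 1/10 + 1/8 = 9/40 per hour
Time = 1 / (9/40) = 40/9 hours (≈ 4.44 hours)

40/9 hours


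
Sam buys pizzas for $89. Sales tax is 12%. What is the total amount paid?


Calculate the tax:
12% of $89 = $10.68
Add tax to price:
$89 + $10.68 = $99.68

$99.68


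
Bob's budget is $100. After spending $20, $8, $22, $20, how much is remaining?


Add up expenses:
$20 + $8 + $22 + $20 = $70
Subtract from budget:
$100 - $70 = $30

$30


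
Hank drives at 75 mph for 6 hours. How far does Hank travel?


Use the formula: distance = speed x time
Speed = 75 mph, Time = 6 hours
75 x 6 = 450 miles

450 miles


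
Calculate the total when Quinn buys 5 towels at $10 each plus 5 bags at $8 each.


Cost of towels:
5 x $10 = $50
Cost of bags:
5 x $8 = $40
Add both:
$50 + $40 = $90

$90


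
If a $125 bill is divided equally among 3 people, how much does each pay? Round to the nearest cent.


Total bill: $125
Number of people: 3
Each pays: $125 / 3 = $41.6666... ≈ $41.67

$41.67


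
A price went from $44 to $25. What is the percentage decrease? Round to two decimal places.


Find the absolute change:
|25 - 44| = 19
Divide by original and multiply by 100:
19 / 44 x 100 = 43.1818...% ≈ 43.18%

43.18%


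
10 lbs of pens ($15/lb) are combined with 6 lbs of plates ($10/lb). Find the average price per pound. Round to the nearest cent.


Cost of pens:
10 x $15 = $150
Cost of plates:
6 x $10 = $60
Total cost: $150 + $60 = $210
Total weight: 16 lbs
Average: $210 / 16 = $13.125 ≈ $13.13/lb

$13.13/lb


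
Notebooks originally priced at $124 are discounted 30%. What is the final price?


Calculate the discount amount:
30% of $124 = $37.20
Subtract from original:
$124 - $37.20 = $86.80

$86.80


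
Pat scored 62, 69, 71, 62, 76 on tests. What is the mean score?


Add the scores:
62 + 69 + 71 + 62 + 76 = 340
Divide by the number of tests:
340 / 5 = 68

68


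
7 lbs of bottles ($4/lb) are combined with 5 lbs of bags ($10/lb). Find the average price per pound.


Cost of bottles:
7 x $4 = $28
Cost of bags:
5 x $10 = $50
Total cost: $28 + $50 = $78
Total weight: 12 lbs
Average: $78 / 12 = $6.50/lb

$6.50/lb


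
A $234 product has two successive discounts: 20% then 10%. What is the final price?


First discount:
20% of $234 = $46.80
Price after first discount:
$234 - $46.80 = $187.20
Second discount:
10% of $187.20 = $18.72
Final price:
$187.20 - $18.72 = $168.48

$168.48


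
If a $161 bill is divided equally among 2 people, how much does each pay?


Total bill: $161
Number of people: 2
Each pays: $161 / 2 = $80.50

$80.50


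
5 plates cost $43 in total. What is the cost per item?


Total cost: $43
Number of items: 5
Unit price: $43 / 5 = $8.60

$8.60


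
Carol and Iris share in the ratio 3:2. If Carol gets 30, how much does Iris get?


Find the multiplier:
30 / 3 = 10
Apply to Iris's share:
2 x 10 = 20

20


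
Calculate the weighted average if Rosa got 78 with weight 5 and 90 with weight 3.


Weighted sum:
5 x 78 + 3 x 90 = 660
Total weight:
5 + 3 = 8
Weighted average:
660 / 8 = 82.5

82.5


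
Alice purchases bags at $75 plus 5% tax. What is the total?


Calculate the tax:
5% of $75 = $3.75
Add tax to price:
$75 + $3.75 = $78.75

$78.75


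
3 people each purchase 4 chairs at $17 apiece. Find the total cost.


Cost per person:
4 x $17 = $68
Group total:
3 x $68 = $204

$204


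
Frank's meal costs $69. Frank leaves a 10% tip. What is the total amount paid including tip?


Calculate the tip:
10% of $69 = $6.90
Add tip to meal cost:
$69 + $6.90 = $75.90

$75.90


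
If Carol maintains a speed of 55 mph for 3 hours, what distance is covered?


Use the formula: distance = speed x time
Speed = 55 mph, Time = 3 hours
55 x 3 = 165 miles

165 miles


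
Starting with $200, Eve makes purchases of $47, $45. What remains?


Add up expenses:
$47 + $45 = $92
Subtract from budget:
$200 - $92 = $108

$108


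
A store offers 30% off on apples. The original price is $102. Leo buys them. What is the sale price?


Calculate the discount amount:
30% of $102 = $30.60
Subtract from original:
$102 - $30.60 = $71.40

$71.40


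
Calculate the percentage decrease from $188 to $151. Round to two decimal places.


Find the absolute change:
|151 - 188| = 37
Divide by original and multiply by 100:
37 / 188 x 100 = 19.6808...% ≈ 19.68%

19.68%


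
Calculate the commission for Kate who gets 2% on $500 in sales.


Convert rate to decimal:
2% = 0.02
Multiply by sales:
$500 x 0.02 = $10

$10


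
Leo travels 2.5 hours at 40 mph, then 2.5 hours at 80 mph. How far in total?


Leg 1 distance:
40 x 2.5 = 100 miles
Leg 2 distance:
80 x 2.5 = 200 miles
Total distance:
100 + 200 = 300 miles

300 miles


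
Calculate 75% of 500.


Convert percentage to decimal:
75% = 0.75
Multiply:
500 x 0.75 = 375

375


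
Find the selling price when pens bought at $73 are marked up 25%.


Calculate the markup amount:
25% of $73 = $18.25
Add to cost:
$73 + $18.25 = $91.25

$91.25


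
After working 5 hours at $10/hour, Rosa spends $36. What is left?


Calculate earnings:
5 x $10 = $50
Subtract spending:
$50 - $36 = $14

$14


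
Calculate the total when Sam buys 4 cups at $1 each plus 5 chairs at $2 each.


Cost of cups:
4 x $1 = $4
Cost of chairs:
5 x $2 = $10
Add both:
$4 + $10 = $14

$14


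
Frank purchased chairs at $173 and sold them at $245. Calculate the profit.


Selling price = $245
Cost price = $173
Profit = selling price - cost price:
Profit = $245 - $173 = $72

$72


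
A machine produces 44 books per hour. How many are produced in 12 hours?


Production rate: 44 books per hour
Time: 12 hours
Total: 44 x 12 = 528 books

528 books


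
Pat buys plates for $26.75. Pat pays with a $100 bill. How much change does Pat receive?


Start with the amount paid:
$100
Subtract the price:
$100 - $26.75 = $73.25

$73.25


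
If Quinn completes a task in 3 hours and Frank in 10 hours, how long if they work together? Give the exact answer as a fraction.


Quinn's rate: 1/3 of the job per hour
Frank's rate: 1/10 of the job per hour
Combined rate: 1/3 + 1/10 = 13/30 per hour
Time = 1 / (13/30) = 30/13 hours (≈ 2.31 hours)

30/13 hours


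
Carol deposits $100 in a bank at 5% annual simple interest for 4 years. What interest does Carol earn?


Use the formula I = P x R x T / 100
P x R x T = 100 x 5 x 4 = 2000
I = 2000 / 100 = $20

$20


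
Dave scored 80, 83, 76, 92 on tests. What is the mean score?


Add the scores:
80 + 83 + 76 + 92 = 331
Divide by the number of tests:
331 / 4 = 82.75

82.75


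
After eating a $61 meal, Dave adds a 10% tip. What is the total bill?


Calculate the tip:
10% of $61 = $6.10
Add tip to meal cost:
$61 + $6.10 = $67.10

$67.10


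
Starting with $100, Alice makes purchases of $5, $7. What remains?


Add up expenses:
$5 + $7 = $12
Subtract from budget:
$100 - $12 = $88

$88


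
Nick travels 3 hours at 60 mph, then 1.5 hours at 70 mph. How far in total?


Leg 1 distance:
60 x 3 = 180 miles
Leg 2 distance:
70 x 1.5 = 105 miles
Total distance:
180 + 105 = 285 miles

285 miles


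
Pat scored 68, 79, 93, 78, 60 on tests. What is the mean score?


Add the scores:
68 + 79 + 93 + 78 + 60 = 378
Divide by the number of tests:
378 / 5 = 75.6

75.6


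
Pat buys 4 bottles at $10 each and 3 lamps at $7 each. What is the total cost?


Cost of bottles:
4 x $10 = $40
Cost of lamps:
3 x $7 = $21
Add both:
$40 + $21 = $61

$61


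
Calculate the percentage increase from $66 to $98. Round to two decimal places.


Find the absolute change:
|98 - 66| = 32
Divide by original and multiply by 100:
32 / 66 x 100 = 48.4848...% ≈ 48.48%

48.48%


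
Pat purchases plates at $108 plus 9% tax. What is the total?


Calculate the tax:
9% of $108 = $9.72
Add tax to price:
$108 + $9.72 = $117.72

$117.72


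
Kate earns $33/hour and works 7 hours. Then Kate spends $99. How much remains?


Calculate earnings:
7 x $33 = $231
Subtract spending:
$231 - $99 = $132

$132


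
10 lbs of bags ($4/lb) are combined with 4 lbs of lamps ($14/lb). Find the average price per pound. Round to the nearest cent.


Cost of bags:
10 x $4 = $40
Cost of lamps:
4 x $14 = $56
Total cost: $40 + $56 = $96
Total weight: 14 lbs
Average: $96 / 14 = $6.8571... ≈ $6.86/lb

$6.86/lb


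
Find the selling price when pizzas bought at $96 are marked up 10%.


Calculate the markup amount:
10% of $96 = $9.60
Add to cost:
$96 + $9.60 = $105.60

$105.60


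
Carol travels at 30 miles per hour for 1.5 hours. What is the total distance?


Use the formula: distance = speed x time
Speed = 30 mph, Time = 1.5 hours
30 x 1.5 = 45 miles

45 miles


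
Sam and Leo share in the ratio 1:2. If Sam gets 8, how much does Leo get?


Find the multiplier:
8 / 1 = 8
Apply to Leo's share:
2 x 8 = 16

16


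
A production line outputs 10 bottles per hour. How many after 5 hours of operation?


Production rate: 10 bottles per hour
Time: 5 hours
Total: 10 x 5 = 50 bottles

50 bottles


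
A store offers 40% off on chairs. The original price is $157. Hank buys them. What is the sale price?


Calculate the discount amount:
40% of $157 = $62.80
Subtract from original:
$157 - $62.80 = $94.20

$94.20


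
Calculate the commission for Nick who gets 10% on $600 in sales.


Convert rate to decimal:
10% = 0.1
Multiply by sales:
$600 x 0.1 = $60

$60


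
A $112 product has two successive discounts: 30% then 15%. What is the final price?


First discount:
30% of $112 = $33.60
Price after first discount:
$112 - $33.60 = $78.40
Second discount:
15% of $78.40 = $11.76
Final price:
$78.40 - $11.76 = $66.64

$66.64


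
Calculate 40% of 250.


Convert percentage to decimal:
40% = 0.4
Multiply:
250 x 0.4 = 100

100


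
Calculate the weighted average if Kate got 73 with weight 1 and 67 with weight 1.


Weighted sum:
1 x 73 + 1 x 67 = 140
Total weight:
1 + 1 = 2
Weighted average:
140 / 2 = 70

70


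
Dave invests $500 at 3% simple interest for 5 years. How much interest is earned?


Use the formula I = P x R x T / 100
P x R x T = 500 x 3 x 5 = 7500
I = 7500 / 100 = $75

$75


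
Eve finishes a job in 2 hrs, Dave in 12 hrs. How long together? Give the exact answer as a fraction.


Eve's rate: 1/2 of the job per hour
Dave's rate: 1/12 of the job per hour
Combined rate: 1/2 + 1/12 = 7/12 per hour
Time = 1 / (7/12) = 12/7 hours (≈ 1.71 hours)

12/7 hours


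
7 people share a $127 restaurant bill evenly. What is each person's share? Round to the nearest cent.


Total bill: $127
Number of people: 7
Each pays: $127 / 7 = $18.1428... ≈ $18.14

$18.14


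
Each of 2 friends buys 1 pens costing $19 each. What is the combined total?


Cost per person:
1 x $19 = $19
Group total:
2 x $19 = $38

$38


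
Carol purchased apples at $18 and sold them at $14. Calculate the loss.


Selling price = $14
Cost price = $18
Loss = cost price - selling price:
Loss = $18 - $14 = $4

$4


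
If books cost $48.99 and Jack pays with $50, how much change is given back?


Start with the amount paid:
$50
Subtract the price:
$50 - $48.99 = $1.01

$1.01


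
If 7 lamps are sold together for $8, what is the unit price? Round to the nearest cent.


Total cost: $8
Number of items: 7
Unit price: $8 / 7 = $1.1428... ≈ $1.14

$1.14


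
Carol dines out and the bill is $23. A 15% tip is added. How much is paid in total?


Calculate the tip:
15% of $23 = $3.45
Add tip to meal cost:
$23 + $3.45 = $26.45

$26.45


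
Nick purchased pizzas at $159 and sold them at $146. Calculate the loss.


Selling price = $146
Cost price = $159
Loss = cost price - selling price:
Loss = $159 - $146 = $13

$13


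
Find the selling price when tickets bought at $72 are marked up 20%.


Calculate the markup amount:
20% of $72 = $14.40
Add to cost:
$72 + $14.40 = $86.40

$86.40


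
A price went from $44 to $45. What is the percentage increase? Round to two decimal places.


Find the absolute change:
|45 - 44| = 1
Divide by original and multiply by 100:
1 / 44 x 100 = 2.2727...% ≈ 2.27%

2.27%


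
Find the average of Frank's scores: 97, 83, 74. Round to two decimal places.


Add the scores:
97 + 83 + 74 = 254
Divide by the number of tests:
254 / 3 = 84.6666... ≈ 84.67

84.67


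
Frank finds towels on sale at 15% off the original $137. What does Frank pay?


Calculate the discount amount:
15% of $137 = $20.55
Subtract from original:
$137 - $20.55 = $116.45

$116.45


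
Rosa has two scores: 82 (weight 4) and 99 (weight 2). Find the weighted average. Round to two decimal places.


Weighted sum:
4 x 82 + 2 x 99 = 526
Total weight:
4 + 2 = 6
Weighted average:
526 / 6 = 87.6666... ≈ 87.67

87.67


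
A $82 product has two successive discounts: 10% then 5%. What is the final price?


First discount:
10% of $82 = $8.20
Price after first discount:
$82 - $8.20 = $73.80
Second discount:
5% of $73.80 = $3.69
Final price:
$73.80 - $3.69 = $70.11

$70.11


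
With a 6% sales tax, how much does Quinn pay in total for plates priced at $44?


Calculate the tax:
6% of $44 = $2.64
Add tax to price:
$44 + $2.64 = $46.64

$46.64


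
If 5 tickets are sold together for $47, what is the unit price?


Total cost: $47
Number of items: 5
Unit price: $47 / 5 = $9.40

$9.40


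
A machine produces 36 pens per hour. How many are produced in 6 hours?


Production rate: 36 pens per hour
Time: 6 hours
Total: 36 x 6 = 216 pens

216 pens


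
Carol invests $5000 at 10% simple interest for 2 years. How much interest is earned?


Use the formula I = P x R x T / 100
P x R x T = 5000 x 10 x 2 = 100000
I = 100000 / 100 = $1000

$1000


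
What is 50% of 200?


Convert percentage to decimal:
50% = 0.5
Multiply:
200 x 0.5 = 100

100


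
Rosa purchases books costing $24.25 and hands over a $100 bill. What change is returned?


Start with the amount paid:
$100
Subtract the price:
$100 - $24.25 = $75.75

$75.75


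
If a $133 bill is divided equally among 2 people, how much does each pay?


Total bill: $133
Number of people: 2
Each pays: $133 / 2 = $66.50

$66.50


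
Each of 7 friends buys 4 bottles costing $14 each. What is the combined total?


Cost per person:
4 x $14 = $56
Group total:
7 x $56 = $392

$392


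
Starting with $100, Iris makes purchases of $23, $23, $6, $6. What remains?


Add up expenses:
$23 + $23 + $6 + $6 = $58
Subtract from budget:
$100 - $58 = $42

$42


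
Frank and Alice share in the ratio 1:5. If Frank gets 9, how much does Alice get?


Find the multiplier:
9 / 1 = 9
Apply to Alice's share:
5 x 9 = 45

45


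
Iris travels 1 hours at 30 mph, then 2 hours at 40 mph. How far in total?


Leg 1 distance:
30 x 1 = 30 miles
Leg 2 distance:
40 x 2 = 80 miles
Total distance:
30 + 80 = 110 miles

110 miles


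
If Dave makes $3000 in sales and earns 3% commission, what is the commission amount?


Convert rate to decimal:
3% = 0.03
Multiply by sales:
$3000 x 0.03 = $90

$90


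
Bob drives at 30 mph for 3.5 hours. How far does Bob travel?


Use the formula: distance = speed x time
Speed = 30 mph, Time = 3.5 hours
30 x 3.5 = 105 miles

105 miles


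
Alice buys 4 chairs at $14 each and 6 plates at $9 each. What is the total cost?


Cost of chairs:
4 x $14 = $56
Cost of plates:
6 x $9 = $54
Add both:
$56 + $54 = $110

$110


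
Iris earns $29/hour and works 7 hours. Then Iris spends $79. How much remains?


Calculate earnings:
7 x $29 = $203
Subtract spending:
$203 - $79 = $124

$124


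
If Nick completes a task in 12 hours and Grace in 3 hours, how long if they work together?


Nick's rate: 1/12 of the job per hour
Grace's rate: 1/3 of the job per hour
Combined rate: 1/12 + 1/3 = 5/12 per hour
Time = 1 / (5/12) = 12/5 = 2.4 hours

2.4 hours


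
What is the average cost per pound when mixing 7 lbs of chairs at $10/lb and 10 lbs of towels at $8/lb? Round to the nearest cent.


Cost of chairs:
7 x $10 = $70
Cost of towels:
10 x $8 = $80
Total cost: $70 + $80 = $150
Total weight: 17 lbs
Average: $150 / 17 = $8.8235... ≈ $8.82/lb

$8.82/lb


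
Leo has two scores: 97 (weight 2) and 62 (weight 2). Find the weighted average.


Weighted sum:
2 x 97 + 2 x 62 = 318
Total weight:
2 + 2 = 4
Weighted average:
318 / 4 = 79.5

79.5


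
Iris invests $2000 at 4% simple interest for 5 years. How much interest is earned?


Use the formula I = P x R x T / 100
P x R x T = 2000 x 4 x 5 = 40000
I = 40000 / 100 = $400

$400


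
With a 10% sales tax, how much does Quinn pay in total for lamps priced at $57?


Calculate the tax:
10% of $57 = $5.70
Add tax to price:
$57 + $5.70 = $62.70

$62.70


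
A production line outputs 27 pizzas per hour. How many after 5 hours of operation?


Production rate: 27 pizzas per hour
Time: 5 hours
Total: 27 x 5 = 135 pizzas

135 pizzas


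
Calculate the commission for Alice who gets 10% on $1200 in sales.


Convert rate to decimal:
10% = 0.1
Multiply by sales:
$1200 x 0.1 = $120

$120


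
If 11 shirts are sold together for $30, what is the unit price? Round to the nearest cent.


Total cost: $30
Number of items: 11
Unit price: $30 / 11 = $2.7272... ≈ $2.73

$2.73


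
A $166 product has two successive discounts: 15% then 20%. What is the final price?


First discount:
15% of $166 = $24.90
Price after first discount:
$166 - $24.90 = $141.10
Second discount:
20% of $141.10 = $28.22
Final price:
$141.10 - $28.22 = $112.88

$112.88


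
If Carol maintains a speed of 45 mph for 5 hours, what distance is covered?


Use the formula: distance = speed x time
Speed = 45 mph, Time = 5 hours
45 x 5 = 225 miles

225 miles


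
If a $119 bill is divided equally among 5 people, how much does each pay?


Total bill: $119
Number of people: 5
Each pays: $119 / 5 = $23.80

$23.80


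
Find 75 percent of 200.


Convert percentage to decimal:
75% = 0.75
Multiply:
200 x 0.75 = 150

150


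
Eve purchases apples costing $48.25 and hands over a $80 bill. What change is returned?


Start with the amount paid:
$80
Subtract the price:
$80 - $48.25 = $31.75

$31.75


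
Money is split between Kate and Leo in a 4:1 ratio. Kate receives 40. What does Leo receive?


Find the multiplier:
40 / 4 = 10
Apply to Leo's share:
1 x 10 = 10

10


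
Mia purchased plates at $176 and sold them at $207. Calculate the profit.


Selling price = $207
Cost price = $176
Profit = selling price - cost price:
Profit = $207 - $176 = $31

$31


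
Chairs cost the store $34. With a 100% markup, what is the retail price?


Calculate the markup amount:
100% of $34 = $34
Add to cost:
$34 + $34 = $68

$68


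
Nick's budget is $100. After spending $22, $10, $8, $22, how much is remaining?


Add up expenses:
$22 + $10 + $8 + $22 = $62
Subtract from budget:
$100 - $62 = $38

$38


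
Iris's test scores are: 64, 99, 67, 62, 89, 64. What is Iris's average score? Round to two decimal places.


Add the scores:
64 + 99 + 67 + 62 + 89 + 64 = 445
Divide by the number of tests:
445 / 6 = 74.1666... ≈ 74.17

74.17


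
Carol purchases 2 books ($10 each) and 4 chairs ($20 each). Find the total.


Cost of books:
2 x $10 = $20
Cost of chairs:
4 x $20 = $80
Add both:
$20 + $80 = $100

$100


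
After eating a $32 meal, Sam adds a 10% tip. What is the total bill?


Calculate the tip:
10% of $32 = $3.20
Add tip to meal cost:
$32 + $3.20 = $35.20

$35.20
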